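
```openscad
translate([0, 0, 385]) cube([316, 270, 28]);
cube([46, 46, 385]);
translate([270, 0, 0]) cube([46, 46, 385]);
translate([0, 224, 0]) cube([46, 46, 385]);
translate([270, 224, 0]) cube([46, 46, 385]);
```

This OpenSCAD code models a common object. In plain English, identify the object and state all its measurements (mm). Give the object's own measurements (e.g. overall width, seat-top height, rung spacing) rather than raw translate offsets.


A four-legged stool. The seat is a 316×270×28 mm slab whose top surface is at z = 413 mm; four square legs, each 46×46 mm in cross-section, run from the floor (z = 0) to the underside of the seat, each flush with a corner of the seat.


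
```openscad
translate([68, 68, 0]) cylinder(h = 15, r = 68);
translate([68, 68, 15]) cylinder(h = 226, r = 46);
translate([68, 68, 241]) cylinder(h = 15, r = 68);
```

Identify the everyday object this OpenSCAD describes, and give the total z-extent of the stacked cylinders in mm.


A spool. The overall height is 256 mm.

Three coaxial cylinders, large–small–large — a spool. Two 15 mm flanges and a 226 mm core give 15 + 226 + 15 = 256 mm.


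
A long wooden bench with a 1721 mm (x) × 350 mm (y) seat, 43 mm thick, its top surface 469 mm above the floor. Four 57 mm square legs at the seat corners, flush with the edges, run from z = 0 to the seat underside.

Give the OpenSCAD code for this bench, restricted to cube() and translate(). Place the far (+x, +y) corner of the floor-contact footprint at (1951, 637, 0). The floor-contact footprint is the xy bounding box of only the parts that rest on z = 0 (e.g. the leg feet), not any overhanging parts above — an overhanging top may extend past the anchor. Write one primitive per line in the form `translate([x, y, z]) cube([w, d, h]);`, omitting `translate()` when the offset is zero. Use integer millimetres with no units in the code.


translate([230, 287, 426]) cube([1721, 350, 43]);
translate([230, 287, 0]) cube([57, 57, 426]);
translate([230, 580, 0]) cube([57, 57, 426]);
translate([1894, 287, 0]) cube([57, 57, 426]);
translate([1894, 580, 0]) cube([57, 57, 426]);


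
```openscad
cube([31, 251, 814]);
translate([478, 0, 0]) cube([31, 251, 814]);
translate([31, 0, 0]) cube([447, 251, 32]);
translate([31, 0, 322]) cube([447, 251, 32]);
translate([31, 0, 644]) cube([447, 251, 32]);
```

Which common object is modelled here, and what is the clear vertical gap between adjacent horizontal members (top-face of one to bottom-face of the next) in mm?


A bookshelf. The clear shelf gap is 290 mm.

Two tall side panels with 3 horizontal boards between them — a bookshelf. The first two shelf undersides are at z = 0 and z = 322; with shelf thickness 32, the clear gap is 322 − 0 − 32 = 290 mm.


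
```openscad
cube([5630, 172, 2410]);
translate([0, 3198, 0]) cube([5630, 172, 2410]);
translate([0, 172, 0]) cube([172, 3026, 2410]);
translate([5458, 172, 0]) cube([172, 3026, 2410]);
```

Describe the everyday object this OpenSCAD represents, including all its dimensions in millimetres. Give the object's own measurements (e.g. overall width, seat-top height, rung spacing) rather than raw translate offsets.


The wall frame of a small rectangular building: four walls, each 2410 mm tall and 172 mm thick, enclosing a footprint 5630 mm (x) by 3370 mm (y) outside-to-outside, with no floor or roof. The front and back walls (the −y and +y sides) span the full width; the two side walls fit between them.


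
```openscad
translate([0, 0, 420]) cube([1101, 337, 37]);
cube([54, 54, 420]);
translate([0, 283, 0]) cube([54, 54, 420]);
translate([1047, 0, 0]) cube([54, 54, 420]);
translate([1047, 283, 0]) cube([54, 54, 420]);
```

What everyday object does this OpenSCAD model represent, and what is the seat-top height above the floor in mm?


A bench. The seat-top height is 457 mm.

A long slab on four corner posts — a bench. The slab sits at z = 420 with thickness 37, so the top is 420 + 37 = 457 mm.


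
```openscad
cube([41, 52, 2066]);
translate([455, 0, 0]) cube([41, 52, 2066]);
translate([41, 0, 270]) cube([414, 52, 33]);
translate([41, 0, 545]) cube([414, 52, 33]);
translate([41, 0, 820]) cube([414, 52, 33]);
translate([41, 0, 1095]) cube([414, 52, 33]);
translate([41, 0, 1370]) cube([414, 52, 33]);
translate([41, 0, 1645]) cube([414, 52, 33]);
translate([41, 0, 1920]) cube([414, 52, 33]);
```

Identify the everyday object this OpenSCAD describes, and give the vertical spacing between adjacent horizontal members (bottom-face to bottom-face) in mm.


A ladder. The rung spacing is 275 mm.

Two tall 41×52 posts with 7 short bars between them — a ladder. Adjacent rungs sit at z = 270 and z = 545, so the spacing is 545 − 270 = 275 mm.


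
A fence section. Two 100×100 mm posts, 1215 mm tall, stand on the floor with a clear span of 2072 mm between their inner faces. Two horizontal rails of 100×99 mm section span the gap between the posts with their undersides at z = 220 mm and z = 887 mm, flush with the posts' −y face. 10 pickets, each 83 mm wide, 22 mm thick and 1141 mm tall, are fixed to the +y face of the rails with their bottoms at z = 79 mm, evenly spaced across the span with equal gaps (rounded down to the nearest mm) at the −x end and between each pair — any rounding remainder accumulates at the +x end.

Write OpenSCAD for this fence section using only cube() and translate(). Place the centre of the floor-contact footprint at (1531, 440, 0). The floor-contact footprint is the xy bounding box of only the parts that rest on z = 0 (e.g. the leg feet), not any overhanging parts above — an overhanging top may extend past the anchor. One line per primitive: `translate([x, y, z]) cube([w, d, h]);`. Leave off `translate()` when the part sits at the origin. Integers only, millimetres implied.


translate([395, 390, 0]) cube([100, 100, 1215]);
translate([2567, 390, 0]) cube([100, 100, 1215]);
translate([495, 390, 220]) cube([2072, 100, 99]);
translate([495, 390, 887]) cube([2072, 100, 99]);
translate([607, 490, 79]) cube([83, 22, 1141]);
translate([802, 490, 79]) cube([83, 22, 1141]);
translate([997, 490, 79]) cube([83, 22, 1141]);
translate([1192, 490, 79]) cube([83, 22, 1141]);
translate([1387, 490, 79]) cube([83, 22, 1141]);
translate([1582, 490, 79]) cube([83, 22, 1141]);
translate([1777, 490, 79]) cube([83, 22, 1141]);
translate([1972, 490, 79]) cube([83, 22, 1141]);
translate([2167, 490, 79]) cube([83, 22, 1141]);
translate([2362, 490, 79]) cube([83, 22, 1141]);


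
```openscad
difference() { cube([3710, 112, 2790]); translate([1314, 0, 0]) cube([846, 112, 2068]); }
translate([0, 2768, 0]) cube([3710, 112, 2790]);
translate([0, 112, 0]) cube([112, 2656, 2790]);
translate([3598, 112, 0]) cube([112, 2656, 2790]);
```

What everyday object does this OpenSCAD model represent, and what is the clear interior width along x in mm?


A single room. The interior width is 3486 mm.

Four walls enclosing a rectangle with a door in the front wall — a room. Outside width 3710 minus two 112 mm walls gives 3486 mm.


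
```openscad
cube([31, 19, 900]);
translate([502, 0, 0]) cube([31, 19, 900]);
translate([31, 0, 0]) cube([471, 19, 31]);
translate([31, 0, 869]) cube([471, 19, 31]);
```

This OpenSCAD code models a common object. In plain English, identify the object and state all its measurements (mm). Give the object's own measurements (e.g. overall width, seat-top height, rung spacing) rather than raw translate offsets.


A rectangular picture frame lying in the x–z plane (depth along y). The opening is 471 mm wide (x) by 838 mm tall (z), surrounded by a border 31 mm wide on all four sides. The frame is 19 mm deep and is made of two full-height vertical stiles with two horizontal rails fitted between them.


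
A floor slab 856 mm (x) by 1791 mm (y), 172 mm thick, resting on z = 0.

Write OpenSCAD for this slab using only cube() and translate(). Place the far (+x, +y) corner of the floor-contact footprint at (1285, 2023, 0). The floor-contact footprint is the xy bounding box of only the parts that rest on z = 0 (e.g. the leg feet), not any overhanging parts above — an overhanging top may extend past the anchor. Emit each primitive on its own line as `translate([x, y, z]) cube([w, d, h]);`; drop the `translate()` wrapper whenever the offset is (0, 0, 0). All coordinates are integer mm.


translate([429, 232, 0]) cube([856, 1791, 172]);


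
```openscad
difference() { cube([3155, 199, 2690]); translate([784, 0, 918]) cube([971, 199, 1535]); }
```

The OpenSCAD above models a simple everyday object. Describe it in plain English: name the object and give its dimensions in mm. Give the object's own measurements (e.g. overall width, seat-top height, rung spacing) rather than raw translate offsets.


A wall 3155 mm long (x), 199 mm thick (y), 2690 mm tall, with a rectangular window opening cut through it. The opening is 971 mm wide and 1535 mm tall; its sill is at z = 918 mm and its near (−x) edge is 784 mm from the wall's −x end. The opening passes through the full wall thickness.


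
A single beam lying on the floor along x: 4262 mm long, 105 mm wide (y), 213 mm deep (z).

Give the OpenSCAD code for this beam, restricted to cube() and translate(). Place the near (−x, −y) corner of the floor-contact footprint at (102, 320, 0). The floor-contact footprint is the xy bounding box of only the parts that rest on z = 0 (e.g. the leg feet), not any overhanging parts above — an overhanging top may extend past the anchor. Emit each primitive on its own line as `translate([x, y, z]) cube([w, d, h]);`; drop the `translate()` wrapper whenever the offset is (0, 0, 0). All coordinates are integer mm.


translate([102, 320, 0]) cube([4262, 105, 213]);


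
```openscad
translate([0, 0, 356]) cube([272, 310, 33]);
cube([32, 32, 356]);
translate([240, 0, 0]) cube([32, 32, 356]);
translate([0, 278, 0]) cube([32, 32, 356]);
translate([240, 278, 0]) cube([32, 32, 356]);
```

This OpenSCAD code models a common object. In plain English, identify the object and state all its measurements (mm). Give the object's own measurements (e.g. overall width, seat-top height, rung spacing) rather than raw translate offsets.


A simple wooden stool: a rectangular seat 272 mm (x) by 310 mm (y), 33 mm thick, top face at z = 389 mm, on four square legs, each 32×32 mm in cross-section. The legs rest on z = 0, each flush with a corner of the seat.


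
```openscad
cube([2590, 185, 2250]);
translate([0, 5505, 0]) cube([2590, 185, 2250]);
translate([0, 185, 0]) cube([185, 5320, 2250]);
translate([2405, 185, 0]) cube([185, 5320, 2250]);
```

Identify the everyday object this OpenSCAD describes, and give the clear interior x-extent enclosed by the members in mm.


A house (or room) frame. The interior width is 2220 mm.

Four 2250 mm walls enclosing a rectangle with no floor or roof — a room or house frame. Outside width is 2590 mm and wall thickness is 185 mm, so the interior width is 2590 − 2 × 185 = 2220 mm.


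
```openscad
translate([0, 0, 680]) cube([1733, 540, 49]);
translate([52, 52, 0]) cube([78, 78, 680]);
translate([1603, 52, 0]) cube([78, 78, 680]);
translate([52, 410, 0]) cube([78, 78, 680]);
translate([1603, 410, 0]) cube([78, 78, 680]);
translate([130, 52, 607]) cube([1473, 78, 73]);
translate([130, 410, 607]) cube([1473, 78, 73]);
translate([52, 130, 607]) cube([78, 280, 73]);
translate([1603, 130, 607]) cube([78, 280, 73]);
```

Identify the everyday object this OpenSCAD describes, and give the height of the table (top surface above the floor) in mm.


A table. The table height is 729 mm.

A 1733×540×49 slab sits at z = 680 on four 78 mm square posts — a table. The top surface is at 680 + 49 = 729 mm.


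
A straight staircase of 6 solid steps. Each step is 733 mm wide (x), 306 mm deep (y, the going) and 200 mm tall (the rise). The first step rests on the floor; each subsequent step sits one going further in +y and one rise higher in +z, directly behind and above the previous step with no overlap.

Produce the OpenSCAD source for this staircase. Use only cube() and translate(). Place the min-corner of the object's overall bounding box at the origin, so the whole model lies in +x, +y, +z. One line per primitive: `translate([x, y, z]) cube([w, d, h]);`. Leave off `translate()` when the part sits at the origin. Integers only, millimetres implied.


cube([733, 306, 200]);
translate([0, 306, 200]) cube([733, 306, 200]);
translate([0, 612, 400]) cube([733, 306, 200]);
translate([0, 918, 600]) cube([733, 306, 200]);
translate([0, 1224, 800]) cube([733, 306, 200]);
translate([0, 1530, 1000]) cube([733, 306, 200]);


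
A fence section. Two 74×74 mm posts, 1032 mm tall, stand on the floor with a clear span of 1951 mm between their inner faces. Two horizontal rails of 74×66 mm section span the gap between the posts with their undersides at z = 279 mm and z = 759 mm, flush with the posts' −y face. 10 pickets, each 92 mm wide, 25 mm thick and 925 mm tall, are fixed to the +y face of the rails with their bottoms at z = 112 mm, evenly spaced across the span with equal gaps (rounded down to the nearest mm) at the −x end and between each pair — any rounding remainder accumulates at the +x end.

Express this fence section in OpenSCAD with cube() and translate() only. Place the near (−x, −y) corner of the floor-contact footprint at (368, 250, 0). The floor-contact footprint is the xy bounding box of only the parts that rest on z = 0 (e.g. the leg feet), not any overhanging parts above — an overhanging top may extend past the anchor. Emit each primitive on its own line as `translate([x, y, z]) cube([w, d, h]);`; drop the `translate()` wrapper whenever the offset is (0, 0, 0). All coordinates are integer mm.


translate([368, 250, 0]) cube([74, 74, 1032]);
translate([2393, 250, 0]) cube([74, 74, 1032]);
translate([442, 250, 279]) cube([1951, 74, 66]);
translate([442, 250, 759]) cube([1951, 74, 66]);
translate([535, 324, 112]) cube([92, 25, 925]);
translate([720, 324, 112]) cube([92, 25, 925]);
translate([905, 324, 112]) cube([92, 25, 925]);
translate([1090, 324, 112]) cube([92, 25, 925]);
translate([1275, 324, 112]) cube([92, 25, 925]);
translate([1460, 324, 112]) cube([92, 25, 925]);
translate([1645, 324, 112]) cube([92, 25, 925]);
translate([1830, 324, 112]) cube([92, 25, 925]);
translate([2015, 324, 112]) cube([92, 25, 925]);
translate([2200, 324, 112]) cube([92, 25, 925]);


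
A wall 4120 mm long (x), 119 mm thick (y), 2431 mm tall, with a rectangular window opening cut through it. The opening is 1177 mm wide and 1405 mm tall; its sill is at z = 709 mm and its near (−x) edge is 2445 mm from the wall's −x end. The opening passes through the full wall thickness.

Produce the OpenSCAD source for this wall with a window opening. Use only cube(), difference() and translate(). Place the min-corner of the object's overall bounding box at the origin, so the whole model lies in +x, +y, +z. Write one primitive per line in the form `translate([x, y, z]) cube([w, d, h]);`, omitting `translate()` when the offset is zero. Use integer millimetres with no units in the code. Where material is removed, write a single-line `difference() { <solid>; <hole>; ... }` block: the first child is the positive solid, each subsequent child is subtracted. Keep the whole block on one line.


difference() { cube([4120, 119, 2431]); translate([2445, 0, 709]) cube([1177, 119, 1405]); }


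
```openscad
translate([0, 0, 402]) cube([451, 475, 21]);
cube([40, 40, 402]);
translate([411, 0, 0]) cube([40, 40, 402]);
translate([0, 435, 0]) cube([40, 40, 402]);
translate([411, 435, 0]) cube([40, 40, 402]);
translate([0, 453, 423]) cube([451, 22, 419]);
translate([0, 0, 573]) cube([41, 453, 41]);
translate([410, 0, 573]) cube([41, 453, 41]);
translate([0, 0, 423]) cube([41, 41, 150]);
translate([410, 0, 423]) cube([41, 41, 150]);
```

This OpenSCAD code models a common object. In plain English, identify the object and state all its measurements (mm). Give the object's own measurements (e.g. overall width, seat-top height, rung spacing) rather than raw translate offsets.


A chair. The seat is a 451×475×21 mm slab with its top at z = 423 mm, on four 40×40 mm corner legs (flush with the seat edges, standing on z = 0). A flat backrest 22 mm thick, 419 mm tall, spans the full seat width and rises from the seat top along its +y edge, rear face flush with the rear of the seat. Two armrests of 41×41 mm section run along each side from the seat's front edge to the front of the backrest, top faces 191 mm above the seat top and outer faces flush with the seat's x-edges; a 41×41 mm post under the front of each armrest stands on the seat at the front corner.


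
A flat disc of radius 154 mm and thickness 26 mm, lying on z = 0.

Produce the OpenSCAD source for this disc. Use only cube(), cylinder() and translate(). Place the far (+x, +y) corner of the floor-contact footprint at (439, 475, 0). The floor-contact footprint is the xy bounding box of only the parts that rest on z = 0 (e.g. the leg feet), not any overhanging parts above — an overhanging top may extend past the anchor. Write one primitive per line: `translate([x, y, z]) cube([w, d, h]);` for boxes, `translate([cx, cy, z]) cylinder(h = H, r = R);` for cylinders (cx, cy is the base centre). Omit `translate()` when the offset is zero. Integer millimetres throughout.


translate([285, 321, 0]) cylinder(h = 26, r = 154);


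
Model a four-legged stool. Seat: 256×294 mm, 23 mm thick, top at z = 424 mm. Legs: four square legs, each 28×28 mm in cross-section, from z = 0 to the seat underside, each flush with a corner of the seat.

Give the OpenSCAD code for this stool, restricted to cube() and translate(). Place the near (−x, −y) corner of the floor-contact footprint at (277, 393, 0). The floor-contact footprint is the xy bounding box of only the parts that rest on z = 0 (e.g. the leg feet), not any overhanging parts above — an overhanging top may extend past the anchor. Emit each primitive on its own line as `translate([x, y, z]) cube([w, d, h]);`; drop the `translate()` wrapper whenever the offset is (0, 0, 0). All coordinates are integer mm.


// leg_h = 424 - 23 = 401
translate([277, 393, 401]) cube([256, 294, 23]);
translate([277, 393, 0]) cube([28, 28, 401]);
translate([505, 393, 0]) cube([28, 28, 401]);
translate([277, 659, 0]) cube([28, 28, 401]);
translate([505, 659, 0]) cube([28, 28, 401]);


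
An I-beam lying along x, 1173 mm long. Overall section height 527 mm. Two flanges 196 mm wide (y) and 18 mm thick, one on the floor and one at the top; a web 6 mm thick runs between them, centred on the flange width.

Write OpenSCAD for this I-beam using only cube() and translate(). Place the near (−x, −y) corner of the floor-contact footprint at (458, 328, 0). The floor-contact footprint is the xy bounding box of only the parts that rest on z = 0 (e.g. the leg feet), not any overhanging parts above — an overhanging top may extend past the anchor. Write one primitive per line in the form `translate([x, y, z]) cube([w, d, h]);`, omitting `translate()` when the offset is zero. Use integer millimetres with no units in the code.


translate([458, 328, 0]) cube([1173, 196, 18]);
translate([458, 423, 18]) cube([1173, 6, 491]);
translate([458, 328, 509]) cube([1173, 196, 18]);


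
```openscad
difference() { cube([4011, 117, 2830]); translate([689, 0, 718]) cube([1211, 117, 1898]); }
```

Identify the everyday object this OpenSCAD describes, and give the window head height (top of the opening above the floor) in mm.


A wall with a window opening. The window head height is 2616 mm.

A wall with a rectangular opening subtracted — a window. Sill at z = 718, opening 1898 mm tall, so the head is at 718 + 1898 = 2616 mm.


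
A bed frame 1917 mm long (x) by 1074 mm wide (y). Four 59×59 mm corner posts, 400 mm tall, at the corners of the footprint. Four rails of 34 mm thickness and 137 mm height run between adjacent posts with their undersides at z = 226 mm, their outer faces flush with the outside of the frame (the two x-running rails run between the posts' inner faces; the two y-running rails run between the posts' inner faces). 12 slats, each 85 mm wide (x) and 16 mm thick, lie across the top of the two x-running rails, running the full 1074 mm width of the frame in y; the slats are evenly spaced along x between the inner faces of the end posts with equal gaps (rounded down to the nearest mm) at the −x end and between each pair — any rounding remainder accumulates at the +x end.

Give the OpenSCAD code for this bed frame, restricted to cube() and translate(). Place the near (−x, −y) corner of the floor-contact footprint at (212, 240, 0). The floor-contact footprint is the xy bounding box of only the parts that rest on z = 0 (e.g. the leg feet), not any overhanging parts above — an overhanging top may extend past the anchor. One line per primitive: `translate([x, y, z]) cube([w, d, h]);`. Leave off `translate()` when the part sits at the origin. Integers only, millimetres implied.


// slat z = rail_z + rail_h = 226 + 137 = 363
// slat gap = ⌊(1799 − 12·85) / 13⌋ = 59
translate([212, 240, 0]) cube([59, 59, 400]);
translate([212, 1255, 0]) cube([59, 59, 400]);
translate([2070, 240, 0]) cube([59, 59, 400]);
translate([2070, 1255, 0]) cube([59, 59, 400]);
translate([271, 240, 226]) cube([1799, 34, 137]);
translate([271, 1280, 226]) cube([1799, 34, 137]);
translate([212, 299, 226]) cube([34, 956, 137]);
translate([2095, 299, 226]) cube([34, 956, 137]);
translate([330, 240, 363]) cube([85, 1074, 16]);
translate([474, 240, 363]) cube([85, 1074, 16]);
translate([618, 240, 363]) cube([85, 1074, 16]);
translate([762, 240, 363]) cube([85, 1074, 16]);
translate([906, 240, 363]) cube([85, 1074, 16]);
translate([1050, 240, 363]) cube([85, 1074, 16]);
translate([1194, 240, 363]) cube([85, 1074, 16]);
translate([1338, 240, 363]) cube([85, 1074, 16]);
translate([1482, 240, 363]) cube([85, 1074, 16]);
translate([1626, 240, 363]) cube([85, 1074, 16]);
translate([1770, 240, 363]) cube([85, 1074, 16]);
translate([1914, 240, 363]) cube([85, 1074, 16]);


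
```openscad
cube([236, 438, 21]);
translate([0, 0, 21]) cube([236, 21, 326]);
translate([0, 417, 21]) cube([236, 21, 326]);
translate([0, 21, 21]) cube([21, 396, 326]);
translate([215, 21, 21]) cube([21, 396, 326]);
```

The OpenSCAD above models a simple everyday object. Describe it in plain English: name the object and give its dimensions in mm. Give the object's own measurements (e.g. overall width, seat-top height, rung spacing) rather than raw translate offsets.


An open-topped rectangular box: outside dimensions 236×438×347 mm, with a uniform wall and base thickness of 21 mm. The base is a full 236×438 slab on the floor; four walls sit on top of the base. The front and back walls (the −y and +y sides) span the full width; the two side walls fit between them.


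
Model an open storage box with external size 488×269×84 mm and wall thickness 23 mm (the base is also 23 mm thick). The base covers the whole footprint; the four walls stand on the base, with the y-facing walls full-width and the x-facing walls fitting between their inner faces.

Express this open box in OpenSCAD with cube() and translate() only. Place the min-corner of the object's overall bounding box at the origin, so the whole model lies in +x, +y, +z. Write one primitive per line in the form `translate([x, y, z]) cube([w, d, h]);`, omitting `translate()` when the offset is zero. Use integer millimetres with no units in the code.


cube([488, 269, 23]);
translate([0, 0, 23]) cube([488, 23, 61]);
translate([0, 246, 23]) cube([488, 23, 61]);
translate([0, 23, 23]) cube([23, 223, 61]);
translate([465, 23, 23]) cube([23, 223, 61]);


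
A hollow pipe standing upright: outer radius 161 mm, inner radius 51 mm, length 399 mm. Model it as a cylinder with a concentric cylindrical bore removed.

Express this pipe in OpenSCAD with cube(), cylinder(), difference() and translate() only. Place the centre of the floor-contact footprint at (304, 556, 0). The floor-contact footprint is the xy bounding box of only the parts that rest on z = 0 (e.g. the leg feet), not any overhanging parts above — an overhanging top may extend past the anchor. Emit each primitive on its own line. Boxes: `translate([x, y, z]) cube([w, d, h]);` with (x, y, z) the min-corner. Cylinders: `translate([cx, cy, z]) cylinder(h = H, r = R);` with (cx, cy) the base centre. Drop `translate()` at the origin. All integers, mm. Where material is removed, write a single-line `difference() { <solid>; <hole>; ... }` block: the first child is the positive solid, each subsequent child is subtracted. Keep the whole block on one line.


difference() { translate([304, 556, 0]) cylinder(h = 399, r = 161); translate([304, 556, 0]) cylinder(h = 399, r = 51); }


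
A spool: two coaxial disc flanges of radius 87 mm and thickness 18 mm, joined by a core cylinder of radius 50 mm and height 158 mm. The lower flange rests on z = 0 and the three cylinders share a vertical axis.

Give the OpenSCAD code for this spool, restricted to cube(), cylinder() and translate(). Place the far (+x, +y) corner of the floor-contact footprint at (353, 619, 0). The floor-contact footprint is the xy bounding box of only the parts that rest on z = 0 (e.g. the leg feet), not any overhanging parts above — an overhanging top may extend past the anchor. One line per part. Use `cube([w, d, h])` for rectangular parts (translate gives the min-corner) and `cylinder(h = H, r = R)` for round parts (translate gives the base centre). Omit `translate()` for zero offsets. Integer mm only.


translate([266, 532, 0]) cylinder(h = 18, r = 87);
translate([266, 532, 18]) cylinder(h = 158, r = 50);
translate([266, 532, 176]) cylinder(h = 18, r = 87);


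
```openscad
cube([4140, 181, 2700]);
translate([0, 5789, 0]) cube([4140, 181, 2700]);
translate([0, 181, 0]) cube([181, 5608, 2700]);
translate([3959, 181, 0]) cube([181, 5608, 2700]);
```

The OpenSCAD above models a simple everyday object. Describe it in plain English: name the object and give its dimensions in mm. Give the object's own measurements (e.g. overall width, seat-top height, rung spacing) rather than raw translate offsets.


The wall frame of a small rectangular building: four walls, each 2700 mm tall and 181 mm thick, enclosing a footprint 4140 mm (x) by 5970 mm (y) outside-to-outside, with no floor or roof. The front and back walls (the −y and +y sides) span the full width; the two side walls fit between them.


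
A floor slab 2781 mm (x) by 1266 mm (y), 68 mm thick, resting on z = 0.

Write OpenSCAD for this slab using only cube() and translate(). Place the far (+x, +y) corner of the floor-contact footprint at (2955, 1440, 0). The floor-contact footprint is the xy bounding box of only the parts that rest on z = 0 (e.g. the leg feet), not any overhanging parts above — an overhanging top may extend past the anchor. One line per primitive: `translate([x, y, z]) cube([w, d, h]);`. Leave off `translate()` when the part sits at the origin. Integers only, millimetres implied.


translate([174, 174, 0]) cube([2781, 1266, 68]);


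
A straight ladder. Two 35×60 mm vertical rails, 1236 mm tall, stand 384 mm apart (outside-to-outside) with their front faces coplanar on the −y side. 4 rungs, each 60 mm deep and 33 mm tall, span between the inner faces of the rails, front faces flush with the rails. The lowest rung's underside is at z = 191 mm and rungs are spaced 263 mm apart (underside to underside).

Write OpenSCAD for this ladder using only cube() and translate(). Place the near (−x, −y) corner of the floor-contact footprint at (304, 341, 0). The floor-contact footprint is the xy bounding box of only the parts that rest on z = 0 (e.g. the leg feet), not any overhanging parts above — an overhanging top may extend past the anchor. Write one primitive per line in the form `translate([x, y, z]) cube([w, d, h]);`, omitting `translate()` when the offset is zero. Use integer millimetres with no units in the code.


translate([304, 341, 0]) cube([35, 60, 1236]);
translate([653, 341, 0]) cube([35, 60, 1236]);
translate([339, 341, 191]) cube([314, 60, 33]);
translate([339, 341, 454]) cube([314, 60, 33]);
translate([339, 341, 717]) cube([314, 60, 33]);
translate([339, 341, 980]) cube([314, 60, 33]);


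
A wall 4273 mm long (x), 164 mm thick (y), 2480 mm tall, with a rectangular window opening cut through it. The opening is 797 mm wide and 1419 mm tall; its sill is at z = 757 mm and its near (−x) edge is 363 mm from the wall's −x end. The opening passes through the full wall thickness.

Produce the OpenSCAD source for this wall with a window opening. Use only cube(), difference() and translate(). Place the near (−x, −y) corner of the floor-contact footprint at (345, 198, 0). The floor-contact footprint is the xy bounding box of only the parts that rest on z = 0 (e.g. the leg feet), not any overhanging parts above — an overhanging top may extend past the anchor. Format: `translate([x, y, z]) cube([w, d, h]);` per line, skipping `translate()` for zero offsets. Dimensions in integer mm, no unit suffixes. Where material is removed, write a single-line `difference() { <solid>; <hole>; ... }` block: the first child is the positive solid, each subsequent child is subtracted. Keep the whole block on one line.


difference() { translate([345, 198, 0]) cube([4273, 164, 2480]); translate([708, 198, 757]) cube([797, 164, 1419]); }


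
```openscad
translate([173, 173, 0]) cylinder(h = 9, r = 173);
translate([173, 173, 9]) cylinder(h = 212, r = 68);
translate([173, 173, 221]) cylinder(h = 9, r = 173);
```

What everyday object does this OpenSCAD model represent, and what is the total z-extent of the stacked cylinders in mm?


A spool. The overall height is 230 mm.

Three coaxial cylinders, large–small–large — a spool. Two 9 mm flanges and a 212 mm core give 9 + 212 + 9 = 230 mm.


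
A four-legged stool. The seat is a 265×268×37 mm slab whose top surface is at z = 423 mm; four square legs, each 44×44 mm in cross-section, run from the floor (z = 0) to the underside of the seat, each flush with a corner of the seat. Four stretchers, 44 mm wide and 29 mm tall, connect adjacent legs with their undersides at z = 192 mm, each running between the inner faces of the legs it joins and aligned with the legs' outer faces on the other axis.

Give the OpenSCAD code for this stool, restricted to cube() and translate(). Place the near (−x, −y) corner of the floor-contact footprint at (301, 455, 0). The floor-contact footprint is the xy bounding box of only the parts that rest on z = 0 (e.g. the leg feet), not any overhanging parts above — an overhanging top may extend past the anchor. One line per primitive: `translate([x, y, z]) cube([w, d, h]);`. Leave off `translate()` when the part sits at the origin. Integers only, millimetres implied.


translate([301, 455, 386]) cube([265, 268, 37]);
translate([301, 455, 0]) cube([44, 44, 386]);
translate([522, 455, 0]) cube([44, 44, 386]);
translate([301, 679, 0]) cube([44, 44, 386]);
translate([522, 679, 0]) cube([44, 44, 386]);
translate([345, 455, 192]) cube([177, 44, 29]);
translate([345, 679, 192]) cube([177, 44, 29]);
translate([301, 499, 192]) cube([44, 180, 29]);
translate([522, 499, 192]) cube([44, 180, 29]);


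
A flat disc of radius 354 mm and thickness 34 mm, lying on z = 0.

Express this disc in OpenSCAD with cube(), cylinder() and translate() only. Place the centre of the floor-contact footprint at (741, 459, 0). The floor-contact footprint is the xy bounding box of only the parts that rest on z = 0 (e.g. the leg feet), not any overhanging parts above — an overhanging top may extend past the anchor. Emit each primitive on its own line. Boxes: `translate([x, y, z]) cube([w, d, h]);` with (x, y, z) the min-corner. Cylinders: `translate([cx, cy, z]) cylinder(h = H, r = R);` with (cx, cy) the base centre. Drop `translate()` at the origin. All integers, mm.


translate([741, 459, 0]) cylinder(h = 34, r = 354);


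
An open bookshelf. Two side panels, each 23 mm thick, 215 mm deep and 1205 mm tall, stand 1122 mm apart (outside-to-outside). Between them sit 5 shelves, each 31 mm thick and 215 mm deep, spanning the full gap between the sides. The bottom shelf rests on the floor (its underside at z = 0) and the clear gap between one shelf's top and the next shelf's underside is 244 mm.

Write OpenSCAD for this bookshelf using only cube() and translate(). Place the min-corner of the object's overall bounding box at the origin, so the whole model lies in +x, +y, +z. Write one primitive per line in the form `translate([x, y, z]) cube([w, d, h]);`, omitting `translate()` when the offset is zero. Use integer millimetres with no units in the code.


cube([23, 215, 1205]);
translate([1099, 0, 0]) cube([23, 215, 1205]);
translate([23, 0, 0]) cube([1076, 215, 31]);
translate([23, 0, 275]) cube([1076, 215, 31]);
translate([23, 0, 550]) cube([1076, 215, 31]);
translate([23, 0, 825]) cube([1076, 215, 31]);
translate([23, 0, 1100]) cube([1076, 215, 31]);


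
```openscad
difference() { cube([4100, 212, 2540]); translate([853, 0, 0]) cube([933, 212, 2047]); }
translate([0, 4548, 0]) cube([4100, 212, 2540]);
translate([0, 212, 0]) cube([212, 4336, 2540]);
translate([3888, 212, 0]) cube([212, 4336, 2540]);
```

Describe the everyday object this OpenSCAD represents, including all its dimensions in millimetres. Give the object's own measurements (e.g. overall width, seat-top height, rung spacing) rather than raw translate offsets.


A single room: four walls, each 2540 mm tall and 212 mm thick, enclosing an outside footprint 4100×4760 mm (x × y), no floor or roof. The front and back walls (−y and +y sides) run the full x-width; the side walls fit between their inner faces. A door opening 933 mm wide and 2047 mm tall is cut through the front wall from the floor up, its −x edge 853 mm from the wall's −x end.


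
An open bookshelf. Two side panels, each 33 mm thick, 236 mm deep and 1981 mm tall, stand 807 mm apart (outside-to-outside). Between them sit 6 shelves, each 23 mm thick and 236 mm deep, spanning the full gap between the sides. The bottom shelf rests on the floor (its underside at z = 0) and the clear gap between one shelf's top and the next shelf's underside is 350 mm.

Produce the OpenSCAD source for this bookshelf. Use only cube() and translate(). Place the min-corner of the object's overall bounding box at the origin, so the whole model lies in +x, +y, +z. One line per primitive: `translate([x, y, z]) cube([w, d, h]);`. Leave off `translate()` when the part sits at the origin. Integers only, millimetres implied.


cube([33, 236, 1981]);
translate([774, 0, 0]) cube([33, 236, 1981]);
translate([33, 0, 0]) cube([741, 236, 23]);
translate([33, 0, 373]) cube([741, 236, 23]);
translate([33, 0, 746]) cube([741, 236, 23]);
translate([33, 0, 1119]) cube([741, 236, 23]);
translate([33, 0, 1492]) cube([741, 236, 23]);
translate([33, 0, 1865]) cube([741, 236, 23]);


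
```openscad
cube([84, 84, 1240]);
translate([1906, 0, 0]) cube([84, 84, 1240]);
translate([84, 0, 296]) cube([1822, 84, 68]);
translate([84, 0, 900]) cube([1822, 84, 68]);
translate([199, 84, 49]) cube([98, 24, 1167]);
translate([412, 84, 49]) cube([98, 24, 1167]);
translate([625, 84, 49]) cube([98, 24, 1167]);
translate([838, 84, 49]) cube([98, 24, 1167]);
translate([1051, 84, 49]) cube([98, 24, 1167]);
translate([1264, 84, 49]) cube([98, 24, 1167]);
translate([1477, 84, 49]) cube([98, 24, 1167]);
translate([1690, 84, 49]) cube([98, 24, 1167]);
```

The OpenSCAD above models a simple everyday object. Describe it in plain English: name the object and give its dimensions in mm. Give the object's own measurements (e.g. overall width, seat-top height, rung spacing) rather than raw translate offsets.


A fence section. Two 84×84 mm posts, 1240 mm tall, stand on the floor with a clear span of 1822 mm between their inner faces. Two horizontal rails of 84×68 mm section span the gap between the posts with their undersides at z = 296 mm and z = 900 mm, flush with the posts' −y face. 8 pickets, each 98 mm wide, 24 mm thick and 1167 mm tall, are fixed to the +y face of the rails with their bottoms at z = 49 mm, spaced across the span with a 115 mm gap after the −x post and between neighbouring pickets, with 118 mm left before the +x post.


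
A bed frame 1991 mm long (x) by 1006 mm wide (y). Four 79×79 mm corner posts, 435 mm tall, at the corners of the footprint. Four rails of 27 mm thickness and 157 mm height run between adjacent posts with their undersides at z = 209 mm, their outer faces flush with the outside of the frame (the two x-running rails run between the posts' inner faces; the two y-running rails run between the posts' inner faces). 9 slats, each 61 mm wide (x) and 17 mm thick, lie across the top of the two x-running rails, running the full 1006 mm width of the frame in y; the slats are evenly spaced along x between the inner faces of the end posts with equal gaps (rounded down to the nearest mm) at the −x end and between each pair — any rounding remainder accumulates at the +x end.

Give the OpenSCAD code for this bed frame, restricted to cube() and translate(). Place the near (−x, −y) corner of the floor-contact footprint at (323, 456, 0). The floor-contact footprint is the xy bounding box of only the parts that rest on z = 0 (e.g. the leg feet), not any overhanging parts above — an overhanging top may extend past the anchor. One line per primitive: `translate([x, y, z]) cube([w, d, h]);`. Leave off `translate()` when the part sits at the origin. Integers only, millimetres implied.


translate([323, 456, 0]) cube([79, 79, 435]);
translate([323, 1383, 0]) cube([79, 79, 435]);
translate([2235, 456, 0]) cube([79, 79, 435]);
translate([2235, 1383, 0]) cube([79, 79, 435]);
translate([402, 456, 209]) cube([1833, 27, 157]);
translate([402, 1435, 209]) cube([1833, 27, 157]);
translate([323, 535, 209]) cube([27, 848, 157]);
translate([2287, 535, 209]) cube([27, 848, 157]);
translate([530, 456, 366]) cube([61, 1006, 17]);
translate([719, 456, 366]) cube([61, 1006, 17]);
translate([908, 456, 366]) cube([61, 1006, 17]);
translate([1097, 456, 366]) cube([61, 1006, 17]);
translate([1286, 456, 366]) cube([61, 1006, 17]);
translate([1475, 456, 366]) cube([61, 1006, 17]);
translate([1664, 456, 366]) cube([61, 1006, 17]);
translate([1853, 456, 366]) cube([61, 1006, 17]);
translate([2042, 456, 366]) cube([61, 1006, 17]);


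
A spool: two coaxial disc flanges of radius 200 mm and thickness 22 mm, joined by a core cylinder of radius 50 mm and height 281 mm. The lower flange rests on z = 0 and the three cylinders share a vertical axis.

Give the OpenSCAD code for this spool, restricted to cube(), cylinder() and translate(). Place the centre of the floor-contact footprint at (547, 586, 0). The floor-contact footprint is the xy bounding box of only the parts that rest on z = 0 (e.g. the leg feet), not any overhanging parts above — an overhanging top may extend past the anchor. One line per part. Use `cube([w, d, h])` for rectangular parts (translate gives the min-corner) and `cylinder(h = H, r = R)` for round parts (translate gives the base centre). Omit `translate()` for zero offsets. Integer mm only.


translate([547, 586, 0]) cylinder(h = 22, r = 200);
translate([547, 586, 22]) cylinder(h = 281, r = 50);
translate([547, 586, 303]) cylinder(h = 22, r = 200);


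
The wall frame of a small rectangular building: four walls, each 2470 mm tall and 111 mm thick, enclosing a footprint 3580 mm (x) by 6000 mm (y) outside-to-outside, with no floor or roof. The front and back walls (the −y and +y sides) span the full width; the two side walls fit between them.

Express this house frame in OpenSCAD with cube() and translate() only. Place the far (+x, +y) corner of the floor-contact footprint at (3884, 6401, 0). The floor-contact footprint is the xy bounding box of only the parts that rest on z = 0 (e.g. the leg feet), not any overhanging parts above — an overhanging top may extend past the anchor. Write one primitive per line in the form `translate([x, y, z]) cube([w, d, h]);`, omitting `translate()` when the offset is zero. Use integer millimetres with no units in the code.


translate([304, 401, 0]) cube([3580, 111, 2470]);
translate([304, 6290, 0]) cube([3580, 111, 2470]);
translate([304, 512, 0]) cube([111, 5778, 2470]);
translate([3773, 512, 0]) cube([111, 5778, 2470]);
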